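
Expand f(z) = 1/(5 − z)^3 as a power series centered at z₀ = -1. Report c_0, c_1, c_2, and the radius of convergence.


Let w = z − z₀, so z = z₀ + w.
Then 5 − z = 5 − (z₀ + w) = (5 − z₀) − w = 6 − w.
f(z) = 1/(6 − w)^3 = (1/(6)^3) · (1 − w/(6))^{−3}.
By the binomial series (1−u)^{−3} = Σ_{n≥0} C(n+2, 2) u^n for |u|<1, with u = w/(6):
  c_n = C(n+2, 2) / (6)^(n+3).
  c_0 = 1/(6)^3 = 1/216.
  c_1 = 3/(6)^4 = 1/432.
  c_2 = 6/(6)^5 = 1/1296.
The series is valid for |w/d| < 1, i.e. |z − z₀| < |d|.
Radius of convergence: R = |5 − z₀| = |6| = 6 (distance from z₀ to the singularity z = 5).

c_0 = 1/216, c_1 = 1/432, c_2 = 1/1296; R = 6.


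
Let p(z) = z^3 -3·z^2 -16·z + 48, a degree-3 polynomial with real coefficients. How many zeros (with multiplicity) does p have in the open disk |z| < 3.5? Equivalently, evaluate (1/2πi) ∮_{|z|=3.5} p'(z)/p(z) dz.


The zeros of p are: -4, 4, 3.
Their magnitudes are: 4, 4, 3.
Zeros with |z| < R = 3.5: 3.
Count = 1.
By the argument principle, (1/2πi) ∮_{|z|=R} p'(z)/p(z) dz equals exactly this count.

Number of zeros inside |z| < 3.5: 1.


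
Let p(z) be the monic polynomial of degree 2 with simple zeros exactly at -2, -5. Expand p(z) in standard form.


The polynomial is p(z) = ∏_{α ∈ S} (z − α), where S = {-2, -5}.
Expanding the product yields: p(z) = z^2 + 7·z + 10.
The resulting polynomial has degree 2 and real coefficients as required.

p(z) = z^2 + 7·z + 10.


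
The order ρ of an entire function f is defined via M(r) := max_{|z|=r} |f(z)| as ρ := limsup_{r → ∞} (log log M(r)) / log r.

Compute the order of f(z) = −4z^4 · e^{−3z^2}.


M(r) = max_{|z|=r} |-4|·|z|^4·|e^{−3z^2}| = 4·r^4 · e^{3r^2} (the factors attain their maxima compatibly on |z|=r). Then log M(r) = log 4 + 4·log r + 3r^2, dominated by the last term, so log log M(r) ~ 2·log r. The polynomial factor -4z^4 contributes only a log r term and does not affect the order. ρ = 2.
Therefore ρ = 2.

Order ρ = 2.


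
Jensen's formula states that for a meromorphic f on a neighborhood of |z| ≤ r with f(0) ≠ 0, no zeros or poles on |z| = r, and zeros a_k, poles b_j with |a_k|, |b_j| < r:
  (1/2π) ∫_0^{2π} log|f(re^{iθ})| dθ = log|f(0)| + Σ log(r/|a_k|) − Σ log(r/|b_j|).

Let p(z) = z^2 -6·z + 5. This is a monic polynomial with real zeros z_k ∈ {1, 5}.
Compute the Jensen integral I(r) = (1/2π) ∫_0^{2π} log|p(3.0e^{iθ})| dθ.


Zeros: 1, 5; r = 3.0.
Inside |z| < r: 1. Outside (|z| ≥ r): 5.
p(0) = 5, so log|p(0)| = log(5) = 1.6094.
Apply Jensen: I(r) = log|p(0)| + Σ_k log(r/|z_k|), summed over zeros inside |z| < r.
  log(r/|z_k|) for z_k = 1: log(3.0/1) = 1.0986
  Outside zeros (5) contribute nothing to the Jensen sum.
Sum over inside zeros: 1.0986.
I(r) = log|p(0)| + (inside sum) = 1.6094 + 1.0986 = 2.7081.
Note: since some zeros are outside |z| ≤ r, the simplified n·log(r) form does NOT apply — only the inside zeros contribute.

I(r) ≈ 2.7081.


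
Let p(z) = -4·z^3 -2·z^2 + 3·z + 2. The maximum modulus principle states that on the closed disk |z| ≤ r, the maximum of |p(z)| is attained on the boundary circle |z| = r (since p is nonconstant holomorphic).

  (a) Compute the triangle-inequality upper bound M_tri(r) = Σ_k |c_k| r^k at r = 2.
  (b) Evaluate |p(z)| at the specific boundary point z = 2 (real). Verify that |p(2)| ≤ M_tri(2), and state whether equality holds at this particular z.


Coefficients: c_0 = 2, c_1 = 3, c_2 = -2, c_3 = -4. Radius r = 2.
Part (a). Triangle bound: M_tri(r) = Σ_k |c_k| r^k
  = |2|·2^0 + |3|·2^1 + |-2|·2^2 + |-4|·2^3
  = 2 + 6 + 8 + 32 = 48.
This bounds M(r) := max_{|z|=r} |p(z)| from above; equality holds iff all terms c_k z^k can be made to align in phase at a single z on |z|=r.
Part (b). At z = 2 (real, on the circle |z| = r):
  p(2) = (2)·2^0 + (3)·2^1 + (-2)·2^2 + (-4)·2^3 = -32.
  |p(2)| = 32.
Check: |p(2)| = 32 ≤ 48 = M_tri(2). ✓ Equality does not hold at z = 2 (the coefficients have mixed signs, so the terms do not all align in phase there).

M_tri(2) = 48; |p(2)| = 32; equality at z=2: no.


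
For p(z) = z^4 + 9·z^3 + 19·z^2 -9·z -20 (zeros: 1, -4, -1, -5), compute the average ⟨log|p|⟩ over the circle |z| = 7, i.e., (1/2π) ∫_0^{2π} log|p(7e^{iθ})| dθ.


Zeros: -5, -4, -1, 1; r = 7.
Inside |z| < r: -5, -4, -1, 1. Outside (|z| ≥ r): ∅.
p(0) = -20, so log|p(0)| = log(20) = 2.9957.
Apply Jensen: I(r) = log|p(0)| + Σ_k log(r/|z_k|), summed over zeros inside |z| < r.
  log(r/|z_k|) for z_k = 1: log(7/1) = 1.9459
  log(r/|z_k|) for z_k = -4: log(7/4) = 0.5596
  log(r/|z_k|) for z_k = -1: log(7/1) = 1.9459
  log(r/|z_k|) for z_k = -5: log(7/5) = 0.3365
Sum over inside zeros: 4.7879.
I(r) = log|p(0)| + (inside sum) = 2.9957 + 4.7879 = 7.7836.
Closed form (all zeros inside, monic): I(r) = n·log(r) = 4·log(7) = 7.7836. ✓

I(r) ≈ 7.7836.


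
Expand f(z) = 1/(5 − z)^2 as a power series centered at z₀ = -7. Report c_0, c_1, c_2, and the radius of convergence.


Let w = z − z₀, so z = z₀ + w.
Then 5 − z = 5 − (z₀ + w) = (5 − z₀) − w = 12 − w.
f(z) = 1/(12 − w)^2 = (1/(12)^2) · (1 − w/(12))^{−2}.
By the binomial series (1−u)^{−2} = Σ_{n≥0} C(n+1, 1) u^n for |u|<1, with u = w/(12):
  c_n = C(n+1, 1) / (12)^(n+2).
  c_0 = 1/(12)^2 = 1/144.
  c_1 = 2/(12)^3 = 1/864.
  c_2 = 3/(12)^4 = 1/6912.
The series is valid for |w/d| < 1, i.e. |z − z₀| < |d|.
Radius of convergence: R = |5 − z₀| = |12| = 12 (distance from z₀ to the singularity z = 5).

c_0 = 1/144, c_1 = 1/864, c_2 = 1/6912; R = 12.


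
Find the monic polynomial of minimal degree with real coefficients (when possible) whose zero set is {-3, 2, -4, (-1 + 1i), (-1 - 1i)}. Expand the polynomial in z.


The polynomial is p(z) = ∏_{α ∈ S} (z − α), where S = {-3, 2, -4, (-1 + 1i), (-1 - 1i)}.
Expanding the product yields: p(z) = z^5 + 7·z^4 + 10·z^3 -18·z^2 -52·z -48.
Note conjugate pairs combine to real quadratics: (z − (-1+1i))(z − (-1−1i)) = z² + 2z + 2.
The resulting polynomial has degree 5 and real coefficients as required.

p(z) = z^5 + 7·z^4 + 10·z^3 -18·z^2 -52·z -48.


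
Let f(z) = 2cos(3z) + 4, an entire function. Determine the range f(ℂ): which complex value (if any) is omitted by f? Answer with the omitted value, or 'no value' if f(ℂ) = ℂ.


Little Picard bounds the complement of f(ℂ) to at most one point.
cos is entire and surjective onto ℂ: for every w ∈ ℂ, cos(ζ) = w has a solution ζ ∈ ℂ (e.g., via the complex inverse arccos). With ζ = 3z this gives z = ζ/(3). Then 2·cos(3z) takes every value in 2·ℂ = ℂ, and adding 4 is a bijection of ℂ. So f is surjective and omits no value. (Note: only on the real line is cos bounded by [−1, 1].)

Omitted value: no value.


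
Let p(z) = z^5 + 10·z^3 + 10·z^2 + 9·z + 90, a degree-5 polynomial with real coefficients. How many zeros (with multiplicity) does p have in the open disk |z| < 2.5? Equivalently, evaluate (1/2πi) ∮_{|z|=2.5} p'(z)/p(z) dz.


The zeros of p are: (1 + 2i), (1 - 2i), -2, (0 + 3i), (0 - 3i).
Their magnitudes are: 2.236, 2.236, 2, 3, 3.
Zeros with |z| < R = 2.5: (1 + 2i), (1 - 2i), -2.
Count = 3.
By the argument principle, (1/2πi) ∮_{|z|=R} p'(z)/p(z) dz equals exactly this count.

Number of zeros inside |z| < 2.5: 3.


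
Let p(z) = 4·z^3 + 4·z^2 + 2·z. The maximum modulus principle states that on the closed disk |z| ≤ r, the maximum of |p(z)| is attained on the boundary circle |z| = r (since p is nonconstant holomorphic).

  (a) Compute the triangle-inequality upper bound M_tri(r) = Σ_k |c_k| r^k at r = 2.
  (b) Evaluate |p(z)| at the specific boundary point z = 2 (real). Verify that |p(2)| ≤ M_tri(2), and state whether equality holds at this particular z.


Coefficients: c_0 = 0, c_1 = 2, c_2 = 4, c_3 = 4. Radius r = 2.
Part (a). Triangle bound: M_tri(r) = Σ_k |c_k| r^k
  = |0|·2^0 + |2|·2^1 + |4|·2^2 + |4|·2^3
  = 0 + 4 + 16 + 32 = 52.
This bounds M(r) := max_{|z|=r} |p(z)| from above; equality holds iff all terms c_k z^k can be made to align in phase at a single z on |z|=r.
Part (b). At z = 2 (real, on the circle |z| = r):
  p(2) = (0)·2^0 + (2)·2^1 + (4)·2^2 + (4)·2^3 = 52.
  |p(2)| = 52.
Since all nonzero coefficients share the same sign, |p(2)| = 52 = M_tri(2); the triangle bound is attained at z = 2, so in fact M(r) = 52.

M_tri(2) = 52; |p(2)| = 52; equality at z=2: yes.


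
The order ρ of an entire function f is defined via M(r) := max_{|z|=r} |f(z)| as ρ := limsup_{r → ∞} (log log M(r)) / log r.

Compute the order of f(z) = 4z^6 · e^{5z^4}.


M(r) = max_{|z|=r} |4|·|z|^6·|e^{5z^4}| = 4·r^6 · e^{5r^4} (the factors attain their maxima compatibly on |z|=r). Then log M(r) = log 4 + 6·log r + 5r^4, dominated by the last term, so log log M(r) ~ 4·log r. The polynomial factor 4z^6 contributes only a log r term and does not affect the order. ρ = 4.
Therefore ρ = 4.

Order ρ = 4.


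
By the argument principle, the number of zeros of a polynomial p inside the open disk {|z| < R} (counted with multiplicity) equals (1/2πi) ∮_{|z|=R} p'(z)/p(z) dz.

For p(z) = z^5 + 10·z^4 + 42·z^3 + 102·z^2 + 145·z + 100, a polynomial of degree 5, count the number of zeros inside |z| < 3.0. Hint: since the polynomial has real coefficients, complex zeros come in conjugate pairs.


The zeros of p are: (-1 + 2i), (-1 - 2i), (-2 + 1i), (-2 - 1i), -4.
Their magnitudes are: 2.236, 2.236, 2.236, 2.236, 4.
Zeros with |z| < R = 3.0: (-1 + 2i), (-1 - 2i), (-2 + 1i), (-2 - 1i).
Count = 4.
By the argument principle, (1/2πi) ∮_{|z|=R} p'(z)/p(z) dz equals exactly this count.

Number of zeros inside |z| < 3.0: 4.


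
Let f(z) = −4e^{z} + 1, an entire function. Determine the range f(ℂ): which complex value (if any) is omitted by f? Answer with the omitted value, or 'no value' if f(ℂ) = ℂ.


Little Picard bounds the complement of f(ℂ) to at most one point.
e^{z} is never zero on ℂ, so -4·e^{z} takes every value in ℂ ∖ {0}. Adding 1 shifts the range to ℂ ∖ {1}. Thus f omits exactly the value 1.

Omitted value: 1.


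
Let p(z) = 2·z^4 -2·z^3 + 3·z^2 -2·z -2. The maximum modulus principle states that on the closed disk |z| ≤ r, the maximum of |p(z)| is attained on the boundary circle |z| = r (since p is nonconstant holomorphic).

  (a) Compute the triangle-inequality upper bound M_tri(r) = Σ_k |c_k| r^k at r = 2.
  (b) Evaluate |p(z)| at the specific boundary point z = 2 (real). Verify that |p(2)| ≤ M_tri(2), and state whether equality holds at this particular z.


Coefficients: c_0 = -2, c_1 = -2, c_2 = 3, c_3 = -2, c_4 = 2. Radius r = 2.
Part (a). Triangle bound: M_tri(r) = Σ_k |c_k| r^k
  = |-2|·2^0 + |-2|·2^1 + |3|·2^2 + |-2|·2^3 + |2|·2^4
  = 2 + 4 + 12 + 16 + 32 = 66.
This bounds M(r) := max_{|z|=r} |p(z)| from above; equality holds iff all terms c_k z^k can be made to align in phase at a single z on |z|=r.
Part (b). At z = 2 (real, on the circle |z| = r):
  p(2) = (-2)·2^0 + (-2)·2^1 + (3)·2^2 + (-2)·2^3 + (2)·2^4 = 22.
  |p(2)| = 22.
Check: |p(2)| = 22 ≤ 66 = M_tri(2). ✓ Equality does not hold at z = 2 (the coefficients have mixed signs, so the terms do not all align in phase there).

M_tri(2) = 66; |p(2)| = 22; equality at z=2: no.


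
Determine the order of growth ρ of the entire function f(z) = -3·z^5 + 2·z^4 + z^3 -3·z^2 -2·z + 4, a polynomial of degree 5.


|f(z)| ≤ Σ|c_k|·r^k = O(r^5) as r → ∞. Polynomial growth is O(e^{r^ε}) for every ε > 0 (since r^5/e^{r^ε} → 0), so ρ ≤ ε for all ε > 0, i.e. ρ = 0. Every nonconstant polynomial has order 0.
Therefore ρ = 0.

Order ρ = 0.


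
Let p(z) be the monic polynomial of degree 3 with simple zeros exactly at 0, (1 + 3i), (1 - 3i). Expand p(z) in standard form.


The polynomial is p(z) = ∏_{α ∈ S} (z − α), where S = {0, (1 + 3i), (1 - 3i)}.
Expanding the product yields: p(z) = z^3 -2·z^2 + 10·z.
Note conjugate pairs combine to real quadratics: (z − (1+3i))(z − (1−3i)) = z² − 2z + 10.
The resulting polynomial has degree 3 and real coefficients as required.

p(z) = z^3 -2·z^2 + 10·z.


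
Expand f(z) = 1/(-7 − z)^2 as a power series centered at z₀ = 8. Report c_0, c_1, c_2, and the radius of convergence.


Let w = z − z₀, so z = z₀ + w.
Then -7 − z = -7 − (z₀ + w) = (-7 − z₀) − w = -15 − w.
f(z) = 1/(-15 − w)^2 = (1/(-15)^2) · (1 − w/(-15))^{−2}.
By the binomial series (1−u)^{−2} = Σ_{n≥0} C(n+1, 1) u^n for |u|<1, with u = w/(-15):
  c_n = C(n+1, 1) / (-15)^(n+2).
  c_0 = 1/(-15)^2 = 1/225.
  c_1 = 2/(-15)^3 = -2/3375.
  c_2 = 3/(-15)^4 = 1/16875.
The series is valid for |w/d| < 1, i.e. |z − z₀| < |d|.
Radius of convergence: R = |-7 − z₀| = |-15| = 15 (distance from z₀ to the singularity z = -7).

c_0 = 1/225, c_1 = -2/3375, c_2 = 1/16875; R = 15.


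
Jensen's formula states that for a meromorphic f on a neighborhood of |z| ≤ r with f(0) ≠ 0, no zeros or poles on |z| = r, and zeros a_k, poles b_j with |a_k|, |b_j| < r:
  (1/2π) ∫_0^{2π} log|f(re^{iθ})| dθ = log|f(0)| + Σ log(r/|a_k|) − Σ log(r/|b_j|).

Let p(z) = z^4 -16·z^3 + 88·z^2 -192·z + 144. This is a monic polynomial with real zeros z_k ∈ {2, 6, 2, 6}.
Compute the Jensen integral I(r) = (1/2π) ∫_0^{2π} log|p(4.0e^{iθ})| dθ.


Zeros: 2, 2, 6, 6; r = 4.0.
Inside |z| < r: 2, 2. Outside (|z| ≥ r): 6, 6.
p(0) = 144, so log|p(0)| = log(144) = 4.9698.
Apply Jensen: I(r) = log|p(0)| + Σ_k log(r/|z_k|), summed over zeros inside |z| < r.
  log(r/|z_k|) for z_k = 2: log(4.0/2) = 0.6931
  log(r/|z_k|) for z_k = 2: log(4.0/2) = 0.6931
  Outside zeros (6, 6) contribute nothing to the Jensen sum.
Sum over inside zeros: 1.3863.
I(r) = log|p(0)| + (inside sum) = 4.9698 + 1.3863 = 6.3561.
Note: since some zeros are outside |z| ≤ r, the simplified n·log(r) form does NOT apply — only the inside zeros contribute.

I(r) ≈ 6.3561.


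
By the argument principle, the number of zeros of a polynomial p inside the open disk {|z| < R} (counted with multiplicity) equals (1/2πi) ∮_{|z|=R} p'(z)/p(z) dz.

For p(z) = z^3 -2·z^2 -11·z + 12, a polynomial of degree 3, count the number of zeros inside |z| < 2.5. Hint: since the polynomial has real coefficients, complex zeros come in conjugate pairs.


The zeros of p are: 4, -3, 1.
Their magnitudes are: 4, 3, 1.
Zeros with |z| < R = 2.5: 1.
Count = 1.
By the argument principle, (1/2πi) ∮_{|z|=R} p'(z)/p(z) dz equals exactly this count.

Number of zeros inside |z| < 2.5: 1.


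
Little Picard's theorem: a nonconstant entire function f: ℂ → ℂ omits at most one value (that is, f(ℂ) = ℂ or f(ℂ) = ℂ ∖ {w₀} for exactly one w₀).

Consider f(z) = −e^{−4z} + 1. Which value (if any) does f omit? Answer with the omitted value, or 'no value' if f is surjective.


Little Picard bounds the complement of f(ℂ) to at most one point.
e^{−4z} is never zero on ℂ, so -1·e^{−4z} takes every value in ℂ ∖ {0}. Adding 1 shifts the range to ℂ ∖ {1}. Thus f omits exactly the value 1.

Omitted value: 1.


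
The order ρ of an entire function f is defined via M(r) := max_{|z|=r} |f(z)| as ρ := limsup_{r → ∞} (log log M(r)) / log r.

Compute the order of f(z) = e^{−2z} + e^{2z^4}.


Each summand is entire of order 1 and 4 respectively (as in the single-exponential case). The order of a sum is at most the max of the orders, so ρ ≤ 4. For the lower bound: on |z|=r choose arg z so that 2z^4 is real positive; then |e^{2z^4}| = e^{2r^4} while |e^{-2z}| ≤ e^{2r^1} = o(e^{2r^4}). So |f| ≥ e^{2r^4}(1 − o(1)) and ρ ≥ 4. Hence ρ = max(1, 4) = 4.
Therefore ρ = 4.

Order ρ = 4.


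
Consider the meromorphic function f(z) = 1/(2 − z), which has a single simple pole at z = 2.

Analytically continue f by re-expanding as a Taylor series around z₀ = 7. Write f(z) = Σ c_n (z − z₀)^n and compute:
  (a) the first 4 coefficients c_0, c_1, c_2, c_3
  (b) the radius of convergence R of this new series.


Let w = z − z₀, so z = z₀ + w.
Then 2 − z = 2 − (z₀ + w) = (2 − z₀) − w = -5 − w.
f(z) = 1/(-5 − w) = (1/(-5)) · 1/(1 − w/(-5)) = Σ_{n≥0} w^n / (-5)^(n+1).
So c_n = 1/(-5)^(n+1):
  c_0 = 1/(-5)^1 = -1/5.
  c_1 = 1/(-5)^2 = 1/25.
  c_2 = 1/(-5)^3 = -1/125.
  c_3 = 1/(-5)^4 = 1/625.
The series is valid for |w/d| < 1, i.e. |z − z₀| < |d|.
Radius of convergence: R = |2 − z₀| = |-5| = 5 (distance from z₀ to the singularity z = 2).

c_0 = -1/5, c_1 = 1/25, c_2 = -1/125, c_3 = 1/625; R = 5.


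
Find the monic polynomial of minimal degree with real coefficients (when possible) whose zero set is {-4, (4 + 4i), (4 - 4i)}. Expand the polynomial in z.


The polynomial is p(z) = ∏_{α ∈ S} (z − α), where S = {-4, (4 + 4i), (4 - 4i)}.
Expanding the product yields: p(z) = z^3 -4·z^2 + 128.
Note conjugate pairs combine to real quadratics: (z − (4+4i))(z − (4−4i)) = z² − 8z + 32.
The resulting polynomial has degree 3 and real coefficients as required.

p(z) = z^3 -4·z^2 + 128.


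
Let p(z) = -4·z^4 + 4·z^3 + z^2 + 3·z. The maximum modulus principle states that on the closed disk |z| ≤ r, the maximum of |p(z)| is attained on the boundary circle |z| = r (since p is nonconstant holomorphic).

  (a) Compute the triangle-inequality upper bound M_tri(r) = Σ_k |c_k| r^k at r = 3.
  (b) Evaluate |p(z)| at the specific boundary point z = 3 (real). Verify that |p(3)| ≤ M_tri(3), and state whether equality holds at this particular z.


Coefficients: c_0 = 0, c_1 = 3, c_2 = 1, c_3 = 4, c_4 = -4. Radius r = 3.
Part (a). Triangle bound: M_tri(r) = Σ_k |c_k| r^k
  = |0|·3^0 + |3|·3^1 + |1|·3^2 + |4|·3^3 + |-4|·3^4
  = 0 + 9 + 9 + 108 + 324 = 450.
This bounds M(r) := max_{|z|=r} |p(z)| from above; equality holds iff all terms c_k z^k can be made to align in phase at a single z on |z|=r.
Part (b). At z = 3 (real, on the circle |z| = r):
  p(3) = (0)·3^0 + (3)·3^1 + (1)·3^2 + (4)·3^3 + (-4)·3^4 = -198.
  |p(3)| = 198.
Check: |p(3)| = 198 ≤ 450 = M_tri(3). ✓ Equality does not hold at z = 3 (the coefficients have mixed signs, so the terms do not all align in phase there).

M_tri(3) = 450; |p(3)| = 198; equality at z=3: no.


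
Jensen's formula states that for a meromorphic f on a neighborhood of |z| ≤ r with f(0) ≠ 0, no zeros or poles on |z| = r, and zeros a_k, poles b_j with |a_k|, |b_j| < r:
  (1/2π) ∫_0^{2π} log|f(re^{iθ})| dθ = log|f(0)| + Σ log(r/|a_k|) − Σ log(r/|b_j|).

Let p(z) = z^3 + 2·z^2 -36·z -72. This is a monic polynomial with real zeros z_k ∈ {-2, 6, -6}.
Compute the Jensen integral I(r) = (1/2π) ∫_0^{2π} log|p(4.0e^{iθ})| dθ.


Zeros: -6, -2, 6; r = 4.0.
Inside |z| < r: -2. Outside (|z| ≥ r): -6, 6.
p(0) = -72, so log|p(0)| = log(72) = 4.2767.
Apply Jensen: I(r) = log|p(0)| + Σ_k log(r/|z_k|), summed over zeros inside |z| < r.
  log(r/|z_k|) for z_k = -2: log(4.0/2) = 0.6931
  Outside zeros (-6, 6) contribute nothing to the Jensen sum.
Sum over inside zeros: 0.6931.
I(r) = log|p(0)| + (inside sum) = 4.2767 + 0.6931 = 4.9698.
Note: since some zeros are outside |z| ≤ r, the simplified n·log(r) form does NOT apply — only the inside zeros contribute.

I(r) ≈ 4.9698.


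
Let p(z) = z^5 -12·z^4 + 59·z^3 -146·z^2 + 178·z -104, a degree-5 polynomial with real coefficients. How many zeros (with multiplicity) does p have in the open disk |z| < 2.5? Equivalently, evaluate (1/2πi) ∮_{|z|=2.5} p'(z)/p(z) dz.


The zeros of p are: (3 + 2i), (3 - 2i), 4, (1 + 1i), (1 - 1i).
Their magnitudes are: 3.606, 3.606, 4, 1.414, 1.414.
Zeros with |z| < R = 2.5: (1 + 1i), (1 - 1i).
Count = 2.
By the argument principle, (1/2πi) ∮_{|z|=R} p'(z)/p(z) dz equals exactly this count.

Number of zeros inside |z| < 2.5: 2.


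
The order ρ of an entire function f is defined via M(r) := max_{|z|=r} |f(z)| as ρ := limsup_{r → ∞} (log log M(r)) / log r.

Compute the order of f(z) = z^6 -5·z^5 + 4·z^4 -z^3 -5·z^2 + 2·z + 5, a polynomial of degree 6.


|f(z)| ≤ Σ|c_k|·r^k = O(r^6) as r → ∞. Polynomial growth is O(e^{r^ε}) for every ε > 0 (since r^6/e^{r^ε} → 0), so ρ ≤ ε for all ε > 0, i.e. ρ = 0. Every nonconstant polynomial has order 0.
Therefore ρ = 0.

Order ρ = 0.


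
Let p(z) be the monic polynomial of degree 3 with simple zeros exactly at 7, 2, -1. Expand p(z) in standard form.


The polynomial is p(z) = ∏_{α ∈ S} (z − α), where S = {7, 2, -1}.
Expanding the product yields: p(z) = z^3 -8·z^2 + 5·z + 14.
The resulting polynomial has degree 3 and real coefficients as required.

p(z) = z^3 -8·z^2 + 5·z + 14.


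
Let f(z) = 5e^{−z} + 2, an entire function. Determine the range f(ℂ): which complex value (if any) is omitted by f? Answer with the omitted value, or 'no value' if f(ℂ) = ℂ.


Little Picard bounds the complement of f(ℂ) to at most one point.
e^{−z} is never zero on ℂ, so 5·e^{−z} takes every value in ℂ ∖ {0}. Adding 2 shifts the range to ℂ ∖ {2}. Thus f omits exactly the value 2.

Omitted value: 2.


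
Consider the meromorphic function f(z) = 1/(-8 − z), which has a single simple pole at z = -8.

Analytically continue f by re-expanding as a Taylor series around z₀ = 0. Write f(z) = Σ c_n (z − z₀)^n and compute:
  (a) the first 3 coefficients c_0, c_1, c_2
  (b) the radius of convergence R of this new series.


Let w = z − z₀, so z = z₀ + w.
Then -8 − z = -8 − (z₀ + w) = (-8 − z₀) − w = -8 − w.
f(z) = 1/(-8 − w) = (1/(-8)) · 1/(1 − w/(-8)) = Σ_{n≥0} w^n / (-8)^(n+1).
So c_n = 1/(-8)^(n+1):
  c_0 = 1/(-8)^1 = -1/8.
  c_1 = 1/(-8)^2 = 1/64.
  c_2 = 1/(-8)^3 = -1/512.
The series is valid for |w/d| < 1, i.e. |z − z₀| < |d|.
Radius of convergence: R = |-8 − z₀| = |-8| = 8 (distance from z₀ to the singularity z = -8).

c_0 = -1/8, c_1 = 1/64, c_2 = -1/512; R = 8.


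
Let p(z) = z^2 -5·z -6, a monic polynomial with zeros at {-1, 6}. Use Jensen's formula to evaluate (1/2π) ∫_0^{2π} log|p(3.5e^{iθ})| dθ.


Zeros: -1, 6; r = 3.5.
Inside |z| < r: -1. Outside (|z| ≥ r): 6.
p(0) = -6, so log|p(0)| = log(6) = 1.7918.
Apply Jensen: I(r) = log|p(0)| + Σ_k log(r/|z_k|), summed over zeros inside |z| < r.
  log(r/|z_k|) for z_k = -1: log(3.5/1) = 1.2528
  Outside zeros (6) contribute nothing to the Jensen sum.
Sum over inside zeros: 1.2528.
I(r) = log|p(0)| + (inside sum) = 1.7918 + 1.2528 = 3.0445.
Note: since some zeros are outside |z| ≤ r, the simplified n·log(r) form does NOT apply — only the inside zeros contribute.

I(r) ≈ 3.0445.


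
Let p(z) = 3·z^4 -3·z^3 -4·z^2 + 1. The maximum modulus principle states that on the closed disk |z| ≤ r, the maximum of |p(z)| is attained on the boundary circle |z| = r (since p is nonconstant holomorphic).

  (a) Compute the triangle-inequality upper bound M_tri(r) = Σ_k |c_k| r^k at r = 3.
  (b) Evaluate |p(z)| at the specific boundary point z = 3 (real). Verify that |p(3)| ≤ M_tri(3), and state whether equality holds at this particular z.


Coefficients: c_0 = 1, c_1 = 0, c_2 = -4, c_3 = -3, c_4 = 3. Radius r = 3.
Part (a). Triangle bound: M_tri(r) = Σ_k |c_k| r^k
  = |1|·3^0 + |0|·3^1 + |-4|·3^2 + |-3|·3^3 + |3|·3^4
  = 1 + 0 + 36 + 81 + 243 = 361.
This bounds M(r) := max_{|z|=r} |p(z)| from above; equality holds iff all terms c_k z^k can be made to align in phase at a single z on |z|=r.
Part (b). At z = 3 (real, on the circle |z| = r):
  p(3) = (1)·3^0 + (0)·3^1 + (-4)·3^2 + (-3)·3^3 + (3)·3^4 = 127.
  |p(3)| = 127.
Check: |p(3)| = 127 ≤ 361 = M_tri(3). ✓ Equality does not hold at z = 3 (the coefficients have mixed signs, so the terms do not all align in phase there).

M_tri(3) = 361; |p(3)| = 127; equality at z=3: no.


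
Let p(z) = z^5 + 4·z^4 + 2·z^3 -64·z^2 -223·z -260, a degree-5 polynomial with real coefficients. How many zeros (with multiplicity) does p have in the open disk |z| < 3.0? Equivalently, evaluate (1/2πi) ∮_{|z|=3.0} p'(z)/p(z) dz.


The zeros of p are: 4, (-2 + 3i), (-2 - 3i), (-2 + 1i), (-2 - 1i).
Their magnitudes are: 4, 3.606, 3.606, 2.236, 2.236.
Zeros with |z| < R = 3.0: (-2 + 1i), (-2 - 1i).
Count = 2.
By the argument principle, (1/2πi) ∮_{|z|=R} p'(z)/p(z) dz equals exactly this count.

Number of zeros inside |z| < 3.0: 2.


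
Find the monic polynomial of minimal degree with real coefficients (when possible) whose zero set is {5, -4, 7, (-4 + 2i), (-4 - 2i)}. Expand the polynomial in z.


The polynomial is p(z) = ∏_{α ∈ S} (z − α), where S = {5, -4, 7, (-4 + 2i), (-4 - 2i)}.
Expanding the product yields: p(z) = z^5 -57·z^3 -124·z^2 + 860·z + 2800.
Note conjugate pairs combine to real quadratics: (z − (-4+2i))(z − (-4−2i)) = z² + 8z + 20.
The resulting polynomial has degree 5 and real coefficients as required.

p(z) = z^5 -57·z^3 -124·z^2 + 860·z + 2800.


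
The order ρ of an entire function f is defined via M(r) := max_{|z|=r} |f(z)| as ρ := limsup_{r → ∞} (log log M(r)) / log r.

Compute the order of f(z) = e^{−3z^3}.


|e^{−3z^3}| = e^{Re(-3·z^3) + 0} ≤ e^{3|z|^3 + 0} = e^{3r^3 + 0} on |z| = r, so ρ ≤ 3. Choosing z on |z|=r so that -3·z^3 is real positive (always possible by picking arg z appropriately) gives |f(z)| = e^{3r^3 + 0}, matching the bound. The additive constant 0 does not affect log log M(r) ~ 3·log r. Hence ρ = 3.
Therefore ρ = 3.

Order ρ = 3.


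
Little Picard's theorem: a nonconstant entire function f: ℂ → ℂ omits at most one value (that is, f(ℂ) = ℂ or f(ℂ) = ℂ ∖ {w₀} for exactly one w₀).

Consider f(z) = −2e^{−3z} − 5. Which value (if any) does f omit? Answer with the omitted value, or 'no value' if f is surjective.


Little Picard bounds the complement of f(ℂ) to at most one point.
e^{−3z} is never zero on ℂ, so -2·e^{−3z} takes every value in ℂ ∖ {0}. Adding -5 shifts the range to ℂ ∖ {-5}. Thus f omits exactly the value -5.

Omitted value: -5.


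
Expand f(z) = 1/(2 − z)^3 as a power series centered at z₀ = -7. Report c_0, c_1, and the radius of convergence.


Let w = z − z₀, so z = z₀ + w.
Then 2 − z = 2 − (z₀ + w) = (2 − z₀) − w = 9 − w.
f(z) = 1/(9 − w)^3 = (1/(9)^3) · (1 − w/(9))^{−3}.
By the binomial series (1−u)^{−3} = Σ_{n≥0} C(n+2, 2) u^n for |u|<1, with u = w/(9):
  c_n = C(n+2, 2) / (9)^(n+3).
  c_0 = 1/(9)^3 = 1/729.
  c_1 = 3/(9)^4 = 1/2187.
The series is valid for |w/d| < 1, i.e. |z − z₀| < |d|.
Radius of convergence: R = |2 − z₀| = |9| = 9 (distance from z₀ to the singularity z = 2).

c_0 = 1/729, c_1 = 1/2187; R = 9.


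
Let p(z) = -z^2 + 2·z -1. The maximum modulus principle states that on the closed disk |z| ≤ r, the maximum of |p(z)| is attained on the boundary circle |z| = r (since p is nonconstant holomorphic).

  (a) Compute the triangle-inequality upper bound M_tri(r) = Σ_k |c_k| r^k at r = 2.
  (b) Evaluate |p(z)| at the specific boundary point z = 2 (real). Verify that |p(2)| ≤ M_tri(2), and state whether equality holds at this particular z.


Coefficients: c_0 = -1, c_1 = 2, c_2 = -1. Radius r = 2.
Part (a). Triangle bound: M_tri(r) = Σ_k |c_k| r^k
  = |-1|·2^0 + |2|·2^1 + |-1|·2^2
  = 1 + 4 + 4 = 9.
This bounds M(r) := max_{|z|=r} |p(z)| from above; equality holds iff all terms c_k z^k can be made to align in phase at a single z on |z|=r.
Part (b). At z = 2 (real, on the circle |z| = r):
  p(2) = (-1)·2^0 + (2)·2^1 + (-1)·2^2 = -1.
  |p(2)| = 1.
Check: |p(2)| = 1 ≤ 9 = M_tri(2). ✓ Equality does not hold at z = 2 (the coefficients have mixed signs, so the terms do not all align in phase there).

M_tri(2) = 9; |p(2)| = 1; equality at z=2: no.


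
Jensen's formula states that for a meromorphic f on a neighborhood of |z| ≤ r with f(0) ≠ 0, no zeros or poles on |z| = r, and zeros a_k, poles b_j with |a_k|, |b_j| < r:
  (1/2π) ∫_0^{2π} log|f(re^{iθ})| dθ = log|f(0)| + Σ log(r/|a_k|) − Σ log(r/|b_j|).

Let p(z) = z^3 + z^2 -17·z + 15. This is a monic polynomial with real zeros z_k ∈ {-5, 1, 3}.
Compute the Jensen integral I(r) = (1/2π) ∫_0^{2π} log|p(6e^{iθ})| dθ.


Zeros: -5, 1, 3; r = 6.
Inside |z| < r: -5, 1, 3. Outside (|z| ≥ r): ∅.
p(0) = 15, so log|p(0)| = log(15) = 2.7081.
Apply Jensen: I(r) = log|p(0)| + Σ_k log(r/|z_k|), summed over zeros inside |z| < r.
  log(r/|z_k|) for z_k = -5: log(6/5) = 0.1823
  log(r/|z_k|) for z_k = 1: log(6/1) = 1.7918
  log(r/|z_k|) for z_k = 3: log(6/3) = 0.6931
Sum over inside zeros: 2.6672.
I(r) = log|p(0)| + (inside sum) = 2.7081 + 2.6672 = 5.3753.
Closed form (all zeros inside, monic): I(r) = n·log(r) = 3·log(6) = 5.3753. ✓

I(r) ≈ 5.3753.


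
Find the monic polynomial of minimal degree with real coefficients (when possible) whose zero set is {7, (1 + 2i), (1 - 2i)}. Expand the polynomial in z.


The polynomial is p(z) = ∏_{α ∈ S} (z − α), where S = {7, (1 + 2i), (1 - 2i)}.
Expanding the product yields: p(z) = z^3 -9·z^2 + 19·z -35.
Note conjugate pairs combine to real quadratics: (z − (1+2i))(z − (1−2i)) = z² − 2z + 5.
The resulting polynomial has degree 3 and real coefficients as required.

p(z) = z^3 -9·z^2 + 19·z -35.


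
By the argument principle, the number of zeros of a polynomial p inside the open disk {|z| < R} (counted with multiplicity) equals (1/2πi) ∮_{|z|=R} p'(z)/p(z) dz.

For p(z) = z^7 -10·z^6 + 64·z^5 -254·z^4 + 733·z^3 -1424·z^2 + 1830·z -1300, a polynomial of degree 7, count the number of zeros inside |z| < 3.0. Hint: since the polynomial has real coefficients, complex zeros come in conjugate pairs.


The zeros of p are: (1 + 3i), (1 - 3i), 2, (2 + 3i), (2 - 3i), (1 + 2i), (1 - 2i).
Their magnitudes are: 3.162, 3.162, 2, 3.606, 3.606, 2.236, 2.236.
Zeros with |z| < R = 3.0: 2, (1 + 2i), (1 - 2i).
Count = 3.
By the argument principle, (1/2πi) ∮_{|z|=R} p'(z)/p(z) dz equals exactly this count.

Number of zeros inside |z| < 3.0: 3.


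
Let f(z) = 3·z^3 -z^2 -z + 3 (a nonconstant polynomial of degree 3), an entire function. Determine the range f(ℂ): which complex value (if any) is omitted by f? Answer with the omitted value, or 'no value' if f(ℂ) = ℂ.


Little Picard bounds the complement of f(ℂ) to at most one point.
For every w ∈ ℂ, the equation p(z) − w = 0 is a nonconstant polynomial in z and hence has at least one root by the fundamental theorem of algebra. So p is surjective onto ℂ, omitting no value.

Omitted value: no value.


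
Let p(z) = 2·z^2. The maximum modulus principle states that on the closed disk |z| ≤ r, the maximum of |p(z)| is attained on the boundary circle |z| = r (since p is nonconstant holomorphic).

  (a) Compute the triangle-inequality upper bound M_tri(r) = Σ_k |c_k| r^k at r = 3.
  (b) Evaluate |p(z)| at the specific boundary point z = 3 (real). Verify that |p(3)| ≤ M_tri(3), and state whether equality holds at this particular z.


Coefficients: c_0 = 0, c_1 = 0, c_2 = 2. Radius r = 3.
Part (a). Triangle bound: M_tri(r) = Σ_k |c_k| r^k
  = |0|·3^0 + |0|·3^1 + |2|·3^2
  = 0 + 0 + 18 = 18.
This bounds M(r) := max_{|z|=r} |p(z)| from above; equality holds iff all terms c_k z^k can be made to align in phase at a single z on |z|=r.
Part (b). At z = 3 (real, on the circle |z| = r):
  p(3) = (0)·3^0 + (0)·3^1 + (2)·3^2 = 18.
  |p(3)| = 18.
Since all nonzero coefficients share the same sign, |p(3)| = 18 = M_tri(3); the triangle bound is attained at z = 3, so in fact M(r) = 18.

M_tri(3) = 18; |p(3)| = 18; equality at z=3: yes.


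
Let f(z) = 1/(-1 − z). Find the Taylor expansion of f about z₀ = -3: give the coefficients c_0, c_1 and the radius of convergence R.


Let w = z − z₀, so z = z₀ + w.
Then -1 − z = -1 − (z₀ + w) = (-1 − z₀) − w = 2 − w.
f(z) = 1/(2 − w) = (1/(2)) · 1/(1 − w/(2)) = Σ_{n≥0} w^n / (2)^(n+1).
So c_n = 1/(2)^(n+1):
  c_0 = 1/(2)^1 = 1/2.
  c_1 = 1/(2)^2 = 1/4.
The series is valid for |w/d| < 1, i.e. |z − z₀| < |d|.
Radius of convergence: R = |-1 − z₀| = |2| = 2 (distance from z₀ to the singularity z = -1).

c_0 = 1/2, c_1 = 1/4; R = 2.


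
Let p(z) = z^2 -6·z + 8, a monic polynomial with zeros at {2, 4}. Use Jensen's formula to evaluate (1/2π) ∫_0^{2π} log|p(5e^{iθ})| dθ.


Zeros: 2, 4; r = 5.
Inside |z| < r: 2, 4. Outside (|z| ≥ r): ∅.
p(0) = 8, so log|p(0)| = log(8) = 2.0794.
Apply Jensen: I(r) = log|p(0)| + Σ_k log(r/|z_k|), summed over zeros inside |z| < r.
  log(r/|z_k|) for z_k = 2: log(5/2) = 0.9163
  log(r/|z_k|) for z_k = 4: log(5/4) = 0.2231
Sum over inside zeros: 1.1394.
I(r) = log|p(0)| + (inside sum) = 2.0794 + 1.1394 = 3.2189.
Closed form (all zeros inside, monic): I(r) = n·log(r) = 2·log(5) = 3.2189. ✓

I(r) ≈ 3.2189.


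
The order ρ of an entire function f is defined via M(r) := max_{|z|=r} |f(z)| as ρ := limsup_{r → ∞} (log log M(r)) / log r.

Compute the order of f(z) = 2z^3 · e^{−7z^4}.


M(r) = max_{|z|=r} |2|·|z|^3·|e^{−7z^4}| = 2·r^3 · e^{7r^4} (the factors attain their maxima compatibly on |z|=r). Then log M(r) = log 2 + 3·log r + 7r^4, dominated by the last term, so log log M(r) ~ 4·log r. The polynomial factor 2z^3 contributes only a log r term and does not affect the order. ρ = 4.
Therefore ρ = 4.

Order ρ = 4.


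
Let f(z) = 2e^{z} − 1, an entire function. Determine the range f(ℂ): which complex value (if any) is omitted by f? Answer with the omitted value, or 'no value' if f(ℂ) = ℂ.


Little Picard bounds the complement of f(ℂ) to at most one point.
e^{z} is never zero on ℂ, so 2·e^{z} takes every value in ℂ ∖ {0}. Adding -1 shifts the range to ℂ ∖ {-1}. Thus f omits exactly the value -1.

Omitted value: -1.


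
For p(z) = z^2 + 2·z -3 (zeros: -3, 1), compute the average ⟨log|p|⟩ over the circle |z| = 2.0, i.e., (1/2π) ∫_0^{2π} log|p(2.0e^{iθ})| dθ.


Zeros: -3, 1; r = 2.0.
Inside |z| < r: 1. Outside (|z| ≥ r): -3.
p(0) = -3, so log|p(0)| = log(3) = 1.0986.
Apply Jensen: I(r) = log|p(0)| + Σ_k log(r/|z_k|), summed over zeros inside |z| < r.
  log(r/|z_k|) for z_k = 1: log(2.0/1) = 0.6931
  Outside zeros (-3) contribute nothing to the Jensen sum.
Sum over inside zeros: 0.6931.
I(r) = log|p(0)| + (inside sum) = 1.0986 + 0.6931 = 1.7918.
Note: since some zeros are outside |z| ≤ r, the simplified n·log(r) form does NOT apply — only the inside zeros contribute.

I(r) ≈ 1.7918.


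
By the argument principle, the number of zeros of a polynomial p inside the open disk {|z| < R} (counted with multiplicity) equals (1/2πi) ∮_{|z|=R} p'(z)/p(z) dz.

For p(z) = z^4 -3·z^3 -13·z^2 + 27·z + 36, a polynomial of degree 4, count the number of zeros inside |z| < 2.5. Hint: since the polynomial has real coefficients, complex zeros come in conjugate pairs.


The zeros of p are: -3, 4, 3, -1.
Their magnitudes are: 3, 4, 3, 1.
Zeros with |z| < R = 2.5: -1.
Count = 1.
By the argument principle, (1/2πi) ∮_{|z|=R} p'(z)/p(z) dz equals exactly this count.

Number of zeros inside |z| < 2.5: 1.


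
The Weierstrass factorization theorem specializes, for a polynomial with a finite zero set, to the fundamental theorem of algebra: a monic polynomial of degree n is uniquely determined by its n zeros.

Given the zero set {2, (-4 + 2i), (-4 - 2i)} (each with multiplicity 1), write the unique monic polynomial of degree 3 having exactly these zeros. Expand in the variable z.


The polynomial is p(z) = ∏_{α ∈ S} (z − α), where S = {2, (-4 + 2i), (-4 - 2i)}.
Expanding the product yields: p(z) = z^3 + 6·z^2 + 4·z -40.
Note conjugate pairs combine to real quadratics: (z − (-4+2i))(z − (-4−2i)) = z² + 8z + 20.
The resulting polynomial has degree 3 and real coefficients as required.

p(z) = z^3 + 6·z^2 + 4·z -40.


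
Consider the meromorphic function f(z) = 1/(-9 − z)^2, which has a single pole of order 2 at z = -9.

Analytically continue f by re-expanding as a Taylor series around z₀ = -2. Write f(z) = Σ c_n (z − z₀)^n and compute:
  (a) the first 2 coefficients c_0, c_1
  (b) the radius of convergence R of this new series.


Let w = z − z₀, so z = z₀ + w.
Then -9 − z = -9 − (z₀ + w) = (-9 − z₀) − w = -7 − w.
f(z) = 1/(-7 − w)^2 = (1/(-7)^2) · (1 − w/(-7))^{−2}.
By the binomial series (1−u)^{−2} = Σ_{n≥0} C(n+1, 1) u^n for |u|<1, with u = w/(-7):
  c_n = C(n+1, 1) / (-7)^(n+2).
  c_0 = 1/(-7)^2 = 1/49.
  c_1 = 2/(-7)^3 = -2/343.
The series is valid for |w/d| < 1, i.e. |z − z₀| < |d|.
Radius of convergence: R = |-9 − z₀| = |-7| = 7 (distance from z₀ to the singularity z = -9).

c_0 = 1/49, c_1 = -2/343; R = 7.


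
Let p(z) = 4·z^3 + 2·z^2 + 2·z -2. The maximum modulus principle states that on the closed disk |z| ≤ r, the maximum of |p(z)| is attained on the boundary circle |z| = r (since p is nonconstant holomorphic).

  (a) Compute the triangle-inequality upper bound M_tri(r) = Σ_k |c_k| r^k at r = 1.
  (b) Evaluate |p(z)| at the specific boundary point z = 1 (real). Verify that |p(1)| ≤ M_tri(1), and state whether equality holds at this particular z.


Coefficients: c_0 = -2, c_1 = 2, c_2 = 2, c_3 = 4. Radius r = 1.
Part (a). Triangle bound: M_tri(r) = Σ_k |c_k| r^k
  = |-2|·1^0 + |2|·1^1 + |2|·1^2 + |4|·1^3
  = 2 + 2 + 2 + 4 = 10.
This bounds M(r) := max_{|z|=r} |p(z)| from above; equality holds iff all terms c_k z^k can be made to align in phase at a single z on |z|=r.
Part (b). At z = 1 (real, on the circle |z| = r):
  p(1) = (-2)·1^0 + (2)·1^1 + (2)·1^2 + (4)·1^3 = 6.
  |p(1)| = 6.
Check: |p(1)| = 6 ≤ 10 = M_tri(1). ✓ Equality does not hold at z = 1 (the coefficients have mixed signs, so the terms do not all align in phase there).

M_tri(1) = 10; |p(1)| = 6; equality at z=1: no.


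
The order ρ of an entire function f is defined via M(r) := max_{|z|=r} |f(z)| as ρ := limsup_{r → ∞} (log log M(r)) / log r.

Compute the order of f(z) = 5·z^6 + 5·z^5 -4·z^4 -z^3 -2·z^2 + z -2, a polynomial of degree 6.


|f(z)| ≤ Σ|c_k|·r^k = O(r^6) as r → ∞. Polynomial growth is O(e^{r^ε}) for every ε > 0 (since r^6/e^{r^ε} → 0), so ρ ≤ ε for all ε > 0, i.e. ρ = 0. Every nonconstant polynomial has order 0.
Therefore ρ = 0.

Order ρ = 0.


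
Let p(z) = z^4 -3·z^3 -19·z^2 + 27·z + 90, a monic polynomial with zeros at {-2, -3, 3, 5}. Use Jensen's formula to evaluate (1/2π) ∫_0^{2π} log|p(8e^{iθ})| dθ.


Zeros: -3, -2, 3, 5; r = 8.
Inside |z| < r: -3, -2, 3, 5. Outside (|z| ≥ r): ∅.
p(0) = 90, so log|p(0)| = log(90) = 4.4998.
Apply Jensen: I(r) = log|p(0)| + Σ_k log(r/|z_k|), summed over zeros inside |z| < r.
  log(r/|z_k|) for z_k = -2: log(8/2) = 1.3863
  log(r/|z_k|) for z_k = -3: log(8/3) = 0.9808
  log(r/|z_k|) for z_k = 3: log(8/3) = 0.9808
  log(r/|z_k|) for z_k = 5: log(8/5) = 0.4700
Sum over inside zeros: 3.8180.
I(r) = log|p(0)| + (inside sum) = 4.4998 + 3.8180 = 8.3178.
Closed form (all zeros inside, monic): I(r) = n·log(r) = 4·log(8) = 8.3178. ✓

I(r) ≈ 8.3178.


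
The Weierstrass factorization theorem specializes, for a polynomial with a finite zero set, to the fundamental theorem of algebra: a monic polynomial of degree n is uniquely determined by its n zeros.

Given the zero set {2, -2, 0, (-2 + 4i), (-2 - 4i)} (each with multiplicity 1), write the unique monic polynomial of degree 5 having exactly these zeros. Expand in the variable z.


The polynomial is p(z) = ∏_{α ∈ S} (z − α), where S = {2, -2, 0, (-2 + 4i), (-2 - 4i)}.
Expanding the product yields: p(z) = z^5 + 4·z^4 + 16·z^3 -16·z^2 -80·z.
Note conjugate pairs combine to real quadratics: (z − (-2+4i))(z − (-2−4i)) = z² + 4z + 20.
The resulting polynomial has degree 5 and real coefficients as required.

p(z) = z^5 + 4·z^4 + 16·z^3 -16·z^2 -80·z.


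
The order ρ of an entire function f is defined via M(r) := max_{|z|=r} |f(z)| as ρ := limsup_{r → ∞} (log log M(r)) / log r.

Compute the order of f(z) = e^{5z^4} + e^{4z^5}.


Each summand is entire of order 4 and 5 respectively (as in the single-exponential case). The order of a sum is at most the max of the orders, so ρ ≤ 5. For the lower bound: on |z|=r choose arg z so that 4z^5 is real positive; then |e^{4z^5}| = e^{4r^5} while |e^{5z^4}| ≤ e^{5r^4} = o(e^{4r^5}). So |f| ≥ e^{4r^5}(1 − o(1)) and ρ ≥ 5. Hence ρ = max(4, 5) = 5.
Therefore ρ = 5.

Order ρ = 5.
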